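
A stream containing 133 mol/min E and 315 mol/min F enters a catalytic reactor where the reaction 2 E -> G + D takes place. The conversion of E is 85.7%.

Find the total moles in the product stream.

448 mol/min

E reacted = 0.857 × 133 = 114 mol/min; ν_E = −2, so ξ = 114/2 = 56.99 mol/min.
Outlet amounts (n = n₀ + ν ξ):
  E: 133 − 2(56.99) = 19.02
  G: 0 + 1(56.99) = 56.99
  D: 0 + 1(56.99) = 56.99
  F: 315 (inert)
Total out = 19.02 + 56.99 + 56.99 + 315 = 448 mol/min.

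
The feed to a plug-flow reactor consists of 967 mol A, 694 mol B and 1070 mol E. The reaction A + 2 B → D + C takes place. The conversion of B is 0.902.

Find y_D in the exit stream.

B reacted = 0.902 × 694 = 626 mol; ν_B = −2, so ξ = 626/2 = 313 mol.
Outlet amounts (n = n₀ + ν ξ):
  A: 967 − 1(313) = 654
  B: 694 − 2(313) = 68.01
  D: 0 + 1(313) = 313
  C: 0 + 1(313) = 313
  E: 1070 (inert)
Total out = 2418 mol; y_D = 313 / 2418 = 0.1294.

0.129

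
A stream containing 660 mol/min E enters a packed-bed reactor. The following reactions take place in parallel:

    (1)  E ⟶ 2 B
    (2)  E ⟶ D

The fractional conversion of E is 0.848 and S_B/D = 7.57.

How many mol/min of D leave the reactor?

Conversion of E: E consumed = 0.848 × 660 = 559.7 mol/min = 1ξ₁ + 1ξ₂.
Selectivity: 2ξ₁ / (1ξ₂) = 7.57 → ξ₁ = 3.785 ξ₂.
Substitute: (1·3.785 + 1) ξ₂ = 559.7 → ξ₂ = 117 mol/min, ξ₁ = 442.7 mol/min.
Outlet amounts (n = n₀ + Σ ν·ξ):
  E: 660 − 1(442.7) − 1(117) = 100.3
  B: 0 + 2(442.7) = 885.4
  D: 0 + 1(117) = 117

117 mol/min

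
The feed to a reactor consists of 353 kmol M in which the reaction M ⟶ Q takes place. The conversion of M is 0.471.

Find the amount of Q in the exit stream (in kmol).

M reacted = 0.471 × 353 = 166.3 kmol; ν_M = −1, so ξ = 166.3/1 = 166.3 kmol.
Outlet amounts (n = n₀ + ν ξ):
  M: 353 − 1(166.3) = 186.7
  Q: 0 + 1(166.3) = 166.3

166 kmol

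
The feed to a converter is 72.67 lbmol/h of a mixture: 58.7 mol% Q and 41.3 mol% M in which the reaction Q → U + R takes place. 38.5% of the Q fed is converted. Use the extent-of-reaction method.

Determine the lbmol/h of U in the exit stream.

16.4 lbmol/h

Q reacted = 0.385 × 42.66 = 16.42 lbmol/h; ν_Q = −1, so ξ = 16.42/1 = 16.42 lbmol/h.
Outlet amounts (n = n₀ + ν ξ):
  Q: 42.66 − 1(16.42) = 26.23
  U: 0 + 1(16.42) = 16.42
  R: 0 + 1(16.42) = 16.42
  M: 30.01 (inert)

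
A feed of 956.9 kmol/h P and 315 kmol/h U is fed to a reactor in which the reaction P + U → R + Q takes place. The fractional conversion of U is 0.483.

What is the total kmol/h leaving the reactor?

U reacted = 0.483 × 315 = 152.1 kmol/h; ν_U = −1, so ξ = 152.1/1 = 152.1 kmol/h.
Outlet amounts (n = n₀ + ν ξ):
  P: 956.9 − 1(152.1) = 804.8
  U: 315 − 1(152.1) = 162.9
  R: 0 + 1(152.1) = 152.1
  Q: 0 + 1(152.1) = 152.1
Total out = 804.8 + 162.9 + 152.1 + 152.1 = 1272 kmol/h.

1270 kmol/h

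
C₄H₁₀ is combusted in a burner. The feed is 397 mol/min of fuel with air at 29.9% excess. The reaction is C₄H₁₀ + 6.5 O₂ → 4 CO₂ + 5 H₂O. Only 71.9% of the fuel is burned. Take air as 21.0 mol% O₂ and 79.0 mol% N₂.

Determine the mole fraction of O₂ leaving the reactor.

0.0892

Stoichiometric O₂ = 6.5 × 397 = 2580 mol/min; O₂ fed = 2580 × 1.299 = 3352 mol/min.
N₂ fed = 3352 × 79/21 = 12610 mol/min.
Fuel reacted = 0.719 × 397 → ξ = 285.4 mol/min.
Outlet (n = n₀ + ν ξ):
  C₄H₁₀: 397 − 1(285.4) = 111.6
  O₂: 3352 − 6.5(285.4) = 1497
  N₂: 12610 (inert)
  CO₂: 0 + 4(285.4) = 1142
  H₂O: 0 + 5(285.4) = 1427
Total out = 16790 mol/min; y_O₂ = 1497 / 16790 = 0.08916.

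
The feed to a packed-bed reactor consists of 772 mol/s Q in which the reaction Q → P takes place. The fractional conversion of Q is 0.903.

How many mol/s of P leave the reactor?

697 mol/s

Q reacted = 0.903 × 772 = 697.1 mol/s; ν_Q = −1, so ξ = 697.1/1 = 697.1 mol/s.
Outlet amounts (n = n₀ + ν ξ):
  Q: 772 − 1(697.1) = 74.88
  P: 0 + 1(697.1) = 697.1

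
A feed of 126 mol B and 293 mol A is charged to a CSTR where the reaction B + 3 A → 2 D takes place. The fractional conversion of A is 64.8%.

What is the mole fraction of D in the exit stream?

A reacted = 0.648 × 293 = 189.9 mol; ν_A = −3, so ξ = 189.9/3 = 63.29 mol.
Outlet amounts (n = n₀ + ν ξ):
  B: 126 − 1(63.29) = 62.71
  A: 293 − 3(63.29) = 103.1
  D: 0 + 2(63.29) = 126.6
Total out = 292.4 mol; y_D = 126.6 / 292.4 = 0.4329.

0.433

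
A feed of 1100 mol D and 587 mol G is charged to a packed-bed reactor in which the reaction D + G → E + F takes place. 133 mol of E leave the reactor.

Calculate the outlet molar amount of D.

967 mol

For E: n = n₀ + 1ξ → 133 = 0 + 1ξ, giving ξ = 133 mol.
Outlet amounts (n = n₀ + ν ξ):
  D: 1100 − 1(133) = 967
  G: 587 − 1(133) = 454
  E: 0 + 1(133) = 133
  F: 0 + 1(133) = 133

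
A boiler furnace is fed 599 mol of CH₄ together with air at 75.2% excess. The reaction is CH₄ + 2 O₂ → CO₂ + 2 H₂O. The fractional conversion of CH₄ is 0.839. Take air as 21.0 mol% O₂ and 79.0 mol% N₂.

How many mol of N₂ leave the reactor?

7900 mol

Stoichiometric O₂ = 2 × 599 = 1198 mol; O₂ fed = 1198 × 1.752 = 2099 mol.
N₂ fed = 2099 × 79/21 = 7896 mol.
Fuel reacted = 0.839 × 599 → ξ = 502.6 mol.
Outlet (n = n₀ + ν ξ):
  CH₄: 599 − 1(502.6) = 96.44
  O₂: 2099 − 2(502.6) = 1094
  N₂: 7896 (inert)
  CO₂: 0 + 1(502.6) = 502.6
  H₂O: 0 + 2(502.6) = 1005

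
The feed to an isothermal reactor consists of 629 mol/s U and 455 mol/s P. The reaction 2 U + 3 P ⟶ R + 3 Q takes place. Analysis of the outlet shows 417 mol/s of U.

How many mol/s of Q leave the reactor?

318 mol/s

For U: n = n₀ − 2ξ → 417 = 629 − 2ξ, giving ξ = 106 mol/s.
Outlet amounts (n = n₀ + ν ξ):
  U: 629 − 2(106) = 417
  P: 455 − 3(106) = 137
  R: 0 + 1(106) = 106
  Q: 0 + 3(106) = 318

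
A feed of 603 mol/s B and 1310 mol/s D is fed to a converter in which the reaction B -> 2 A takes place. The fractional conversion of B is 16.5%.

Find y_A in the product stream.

B reacted = 0.165 × 603 = 99.5 mol/s; ν_B = −1, so ξ = 99.5/1 = 99.5 mol/s.
Outlet amounts (n = n₀ + ν ξ):
  B: 603 − 1(99.5) = 503.5
  A: 0 + 2(99.5) = 199
  D: 1310 (inert)
Total out = 2012 mol/s; y_A = 199 / 2012 = 0.09888.

0.0989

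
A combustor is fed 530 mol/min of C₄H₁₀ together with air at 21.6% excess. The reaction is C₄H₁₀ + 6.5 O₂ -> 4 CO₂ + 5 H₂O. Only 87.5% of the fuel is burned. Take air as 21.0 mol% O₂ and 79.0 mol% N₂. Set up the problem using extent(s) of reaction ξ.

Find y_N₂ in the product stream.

0.744

Stoichiometric O₂ = 6.5 × 530 = 3445 mol/min; O₂ fed = 3445 × 1.216 = 4189 mol/min.
N₂ fed = 4189 × 79/21 = 15760 mol/min.
Fuel reacted = 0.875 × 530 → ξ = 463.8 mol/min.
Outlet (n = n₀ + ν ξ):
  C₄H₁₀: 530 − 1(463.8) = 66.25
  O₂: 4189 − 6.5(463.8) = 1175
  N₂: 15760 (inert)
  CO₂: 0 + 4(463.8) = 1855
  H₂O: 0 + 5(463.8) = 2319
Total out = 21170 mol/min; y_N₂ = 15760 / 21170 = 0.7443.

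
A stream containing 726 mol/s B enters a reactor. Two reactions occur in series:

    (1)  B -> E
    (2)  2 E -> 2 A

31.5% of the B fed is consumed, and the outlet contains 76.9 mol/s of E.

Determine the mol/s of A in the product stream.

152 mol/s

Conversion of B: B consumed = 1ξ₁ = 0.315 × 726 → ξ₁ = 228.7 mol/s.
E balance: n_E = 0 + 1ξ₁ − 2ξ₂ = 76.9 → ξ₂ = (1·228.7 − 76.9)/2 = 75.89 mol/s.
Outlet amounts (n = n₀ + Σ ν·ξ):
  B: 726 − 1(228.7) = 497.3
  E: 0 + 1(228.7) − 2(75.89) = 76.9
  A: 0 + 2(75.89) = 151.8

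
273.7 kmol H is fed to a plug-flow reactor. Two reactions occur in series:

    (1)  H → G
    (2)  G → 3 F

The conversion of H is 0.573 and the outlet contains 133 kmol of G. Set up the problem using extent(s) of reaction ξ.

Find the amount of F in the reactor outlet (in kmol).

71.5 kmol

Conversion of H: H consumed = 1ξ₁ = 0.573 × 273.7 → ξ₁ = 156.8 kmol.
G balance: n_G = 0 + 1ξ₁ − 1ξ₂ = 133 → ξ₂ = (1·156.8 − 133)/1 = 23.83 kmol.
Outlet amounts (n = n₀ + Σ ν·ξ):
  H: 273.7 − 1(156.8) = 116.9
  G: 0 + 1(156.8) − 1(23.83) = 133
  F: 0 + 3(23.83) = 71.49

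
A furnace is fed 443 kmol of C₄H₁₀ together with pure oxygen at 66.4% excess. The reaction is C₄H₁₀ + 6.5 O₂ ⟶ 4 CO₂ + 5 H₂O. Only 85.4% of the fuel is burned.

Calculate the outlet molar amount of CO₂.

Stoichiometric O₂ = 6.5 × 443 = 2880 kmol; O₂ fed = 2880 × 1.664 = 4791 kmol.
Fuel reacted = 0.854 × 443 → ξ = 378.3 kmol.
Outlet (n = n₀ + ν ξ):
  C₄H₁₀: 443 − 1(378.3) = 64.68
  O₂: 4791 − 6.5(378.3) = 2332
  CO₂: 0 + 4(378.3) = 1513
  H₂O: 0 + 5(378.3) = 1892

1510 kmol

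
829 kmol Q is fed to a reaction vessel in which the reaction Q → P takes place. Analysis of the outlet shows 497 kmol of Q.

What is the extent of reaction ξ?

ξ = 332 kmol

For Q: n = n₀ − 1ξ → 497 = 829 − 1ξ, giving ξ = 332 kmol.
Outlet amounts (n = n₀ + ν ξ):
  Q: 829 − 1(332) = 497
  P: 0 + 1(332) = 332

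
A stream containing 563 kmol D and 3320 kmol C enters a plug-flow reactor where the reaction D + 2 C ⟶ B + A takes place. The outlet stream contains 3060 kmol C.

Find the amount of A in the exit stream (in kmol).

130 kmol

For C: n = n₀ − 2ξ → 3060 = 3320 − 2ξ, giving ξ = 130 kmol.
Outlet amounts (n = n₀ + ν ξ):
  D: 563 − 1(130) = 433
  C: 3320 − 2(130) = 3060
  B: 0 + 1(130) = 130
  A: 0 + 1(130) = 130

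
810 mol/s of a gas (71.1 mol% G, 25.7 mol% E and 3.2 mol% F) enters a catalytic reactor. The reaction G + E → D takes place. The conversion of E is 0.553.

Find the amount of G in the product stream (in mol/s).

E reacted = 0.553 × 208.2 = 115.1 mol/s; ν_E = −1, so ξ = 115.1/1 = 115.1 mol/s.
Outlet amounts (n = n₀ + ν ξ):
  G: 575.9 − 1(115.1) = 460.8
  E: 208.2 − 1(115.1) = 93.05
  D: 0 + 1(115.1) = 115.1
  F: 25.92 (inert)

461 mol/s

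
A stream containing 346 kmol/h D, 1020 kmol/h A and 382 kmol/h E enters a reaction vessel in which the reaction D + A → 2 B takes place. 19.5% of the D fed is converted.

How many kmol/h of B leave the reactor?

135 kmol/h

D reacted = 0.195 × 346 = 67.47 kmol/h; ν_D = −1, so ξ = 67.47/1 = 67.47 kmol/h.
Outlet amounts (n = n₀ + ν ξ):
  D: 346 − 1(67.47) = 278.5
  A: 1020 − 1(67.47) = 952.5
  B: 0 + 2(67.47) = 134.9
  E: 382 (inert)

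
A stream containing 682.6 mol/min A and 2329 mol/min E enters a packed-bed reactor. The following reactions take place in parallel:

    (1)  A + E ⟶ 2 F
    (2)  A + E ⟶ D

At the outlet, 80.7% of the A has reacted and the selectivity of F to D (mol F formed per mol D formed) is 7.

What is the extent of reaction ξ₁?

ξ₁ = 428 mol/min

Conversion of A: A consumed = 0.807 × 682.6 = 550.9 mol/min = 1ξ₁ + 1ξ₂.
Selectivity: 2ξ₁ / (1ξ₂) = 7 → ξ₁ = 3.5 ξ₂.
Substitute: (1·3.5 + 1) ξ₂ = 550.9 → ξ₂ = 122.4 mol/min, ξ₁ = 428.4 mol/min.
Outlet amounts (n = n₀ + Σ ν·ξ):
  A: 682.6 − 1(428.4) − 1(122.4) = 131.7
  E: 2329 − 1(428.4) − 1(122.4) = 1778
  F: 0 + 2(428.4) = 856.9
  D: 0 + 1(122.4) = 122.4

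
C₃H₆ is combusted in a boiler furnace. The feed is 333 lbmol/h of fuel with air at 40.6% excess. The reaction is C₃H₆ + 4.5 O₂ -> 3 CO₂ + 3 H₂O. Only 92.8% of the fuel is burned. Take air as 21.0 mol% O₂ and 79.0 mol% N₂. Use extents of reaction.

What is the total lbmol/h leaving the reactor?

Stoichiometric O₂ = 4.5 × 333 = 1498 lbmol/h; O₂ fed = 1498 × 1.406 = 2107 lbmol/h.
N₂ fed = 2107 × 79/21 = 7926 lbmol/h.
Fuel reacted = 0.928 × 333 → ξ = 309 lbmol/h.
Outlet (n = n₀ + ν ξ):
  C₃H₆: 333 − 1(309) = 23.98
  O₂: 2107 − 4.5(309) = 716.3
  N₂: 7926 (inert)
  CO₂: 0 + 3(309) = 927.1
  H₂O: 0 + 3(309) = 927.1
Total out = 23.98 + 716.3 + 7926 + 927.1 + 927.1 = 10520 lbmol/h.

10500 lbmol/h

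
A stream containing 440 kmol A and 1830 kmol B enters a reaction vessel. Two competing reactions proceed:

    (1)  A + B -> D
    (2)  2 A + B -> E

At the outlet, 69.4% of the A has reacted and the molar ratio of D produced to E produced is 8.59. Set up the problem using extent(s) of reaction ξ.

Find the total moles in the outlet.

Conversion of A: A consumed = 0.694 × 440 = 305.4 kmol = 1ξ₁ + 2ξ₂.
Selectivity: 1ξ₁ / (1ξ₂) = 8.59 → ξ₁ = 8.59 ξ₂.
Substitute: (1·8.59 + 2) ξ₂ = 305.4 → ξ₂ = 28.83 kmol, ξ₁ = 247.7 kmol.
Outlet amounts (n = n₀ + Σ ν·ξ):
  A: 440 − 1(247.7) − 2(28.83) = 134.6
  B: 1830 − 1(247.7) − 1(28.83) = 1553
  D: 0 + 1(247.7) = 247.7
  E: 0 + 1(28.83) = 28.83
Total out = 134.6 + 1553 + 247.7 + 28.83 = 1965 kmol.

1960 kmol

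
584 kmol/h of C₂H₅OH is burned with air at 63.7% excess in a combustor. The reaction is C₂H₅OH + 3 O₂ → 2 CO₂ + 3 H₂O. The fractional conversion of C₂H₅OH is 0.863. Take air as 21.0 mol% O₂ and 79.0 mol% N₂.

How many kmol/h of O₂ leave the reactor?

Stoichiometric O₂ = 3 × 584 = 1752 kmol/h; O₂ fed = 1752 × 1.637 = 2868 kmol/h.
N₂ fed = 2868 × 79/21 = 10790 kmol/h.
Fuel reacted = 0.863 × 584 → ξ = 504 kmol/h.
Outlet (n = n₀ + ν ξ):
  C₂H₅OH: 584 − 1(504) = 80.01
  O₂: 2868 − 3(504) = 1356
  N₂: 10790 (inert)
  CO₂: 0 + 2(504) = 1008
  H₂O: 0 + 3(504) = 1512

1360 kmol/h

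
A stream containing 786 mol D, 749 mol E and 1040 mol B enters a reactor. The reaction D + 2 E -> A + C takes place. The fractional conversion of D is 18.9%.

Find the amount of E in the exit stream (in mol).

452 mol

D reacted = 0.189 × 786 = 148.6 mol; ν_D = −1, so ξ = 148.6/1 = 148.6 mol.
Outlet amounts (n = n₀ + ν ξ):
  D: 786 − 1(148.6) = 637.4
  E: 749 − 2(148.6) = 451.9
  A: 0 + 1(148.6) = 148.6
  C: 0 + 1(148.6) = 148.6
  B: 1040 (inert)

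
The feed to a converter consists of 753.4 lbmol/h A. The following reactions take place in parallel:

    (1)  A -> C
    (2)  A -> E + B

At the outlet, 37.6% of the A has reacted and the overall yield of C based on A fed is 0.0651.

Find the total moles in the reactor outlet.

988 lbmol/h

Yield of C: 1ξ₁ / 753.4 = 0.0651 → ξ₁ = 49.05 lbmol/h.
Conversion of A: 1ξ₁ + 1ξ₂ = 0.376 × 753.4 = 283.3 → ξ₂ = 234.2 lbmol/h.
Outlet amounts (n = n₀ + Σ ν·ξ):
  A: 753.4 − 1(49.05) − 1(234.2) = 470.1
  C: 0 + 1(49.05) = 49.05
  E: 0 + 1(234.2) = 234.2
  B: 0 + 1(234.2) = 234.2
Total out = 470.1 + 49.05 + 234.2 + 234.2 = 987.6 lbmol/h.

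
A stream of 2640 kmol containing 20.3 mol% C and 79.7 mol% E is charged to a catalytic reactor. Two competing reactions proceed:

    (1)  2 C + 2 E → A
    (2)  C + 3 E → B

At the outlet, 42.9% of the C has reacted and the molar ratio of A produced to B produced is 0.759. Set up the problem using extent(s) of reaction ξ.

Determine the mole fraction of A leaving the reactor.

Conversion of C: C consumed = 0.429 × 535.9 = 229.9 kmol = 2ξ₁ + 1ξ₂.
Selectivity: 1ξ₁ / (1ξ₂) = 0.759 → ξ₁ = 0.759 ξ₂.
Substitute: (2·0.759 + 1) ξ₂ = 229.9 → ξ₂ = 91.31 kmol, ξ₁ = 69.3 kmol.
Outlet amounts (n = n₀ + Σ ν·ξ):
  C: 535.9 − 2(69.3) − 1(91.31) = 306
  E: 2104 − 2(69.3) − 3(91.31) = 1692
  A: 0 + 1(69.3) = 69.3
  B: 0 + 1(91.31) = 91.31
Total out = 2158 kmol; y_A = 69.3 / 2158 = 0.03211.

0.0321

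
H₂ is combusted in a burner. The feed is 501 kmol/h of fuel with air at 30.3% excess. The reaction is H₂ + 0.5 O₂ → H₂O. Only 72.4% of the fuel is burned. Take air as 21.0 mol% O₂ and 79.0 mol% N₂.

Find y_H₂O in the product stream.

0.194

Stoichiometric O₂ = 0.5 × 501 = 250.5 kmol/h; O₂ fed = 250.5 × 1.303 = 326.4 kmol/h.
N₂ fed = 326.4 × 79/21 = 1228 kmol/h.
Fuel reacted = 0.724 × 501 → ξ = 362.7 kmol/h.
Outlet (n = n₀ + ν ξ):
  H₂: 501 − 1(362.7) = 138.3
  O₂: 326.4 − 0.5(362.7) = 145
  N₂: 1228 (inert)
  H₂O: 0 + 1(362.7) = 362.7
Total out = 1874 kmol/h; y_H₂O = 362.7 / 1874 = 0.1936.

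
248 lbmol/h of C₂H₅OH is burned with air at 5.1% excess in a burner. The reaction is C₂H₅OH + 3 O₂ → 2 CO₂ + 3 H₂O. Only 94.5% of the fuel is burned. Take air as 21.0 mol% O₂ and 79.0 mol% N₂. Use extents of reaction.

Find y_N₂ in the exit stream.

0.699

Stoichiometric O₂ = 3 × 248 = 744 lbmol/h; O₂ fed = 744 × 1.051 = 781.9 lbmol/h.
N₂ fed = 781.9 × 79/21 = 2942 lbmol/h.
Fuel reacted = 0.945 × 248 → ξ = 234.4 lbmol/h.
Outlet (n = n₀ + ν ξ):
  C₂H₅OH: 248 − 1(234.4) = 13.64
  O₂: 781.9 − 3(234.4) = 78.86
  N₂: 2942 (inert)
  CO₂: 0 + 2(234.4) = 468.7
  H₂O: 0 + 3(234.4) = 703.1
Total out = 4206 lbmol/h; y_N₂ = 2942 / 4206 = 0.6994.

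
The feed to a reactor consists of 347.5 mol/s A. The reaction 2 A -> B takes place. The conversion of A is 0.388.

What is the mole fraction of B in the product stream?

0.241

A reacted = 0.388 × 347.5 = 134.8 mol/s; ν_A = −2, so ξ = 134.8/2 = 67.42 mol/s.
Outlet amounts (n = n₀ + ν ξ):
  A: 347.5 − 2(67.42) = 212.7
  B: 0 + 1(67.42) = 67.42
Total out = 280.1 mol/s; y_B = 67.42 / 280.1 = 0.2407.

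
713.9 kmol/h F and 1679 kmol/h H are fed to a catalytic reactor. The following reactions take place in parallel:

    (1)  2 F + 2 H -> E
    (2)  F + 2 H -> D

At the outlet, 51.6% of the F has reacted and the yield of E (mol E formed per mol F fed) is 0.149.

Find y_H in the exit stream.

0.655

Yield of E: 1ξ₁ / 713.9 = 0.149 → ξ₁ = 106.4 kmol/h.
Conversion of F: 2ξ₁ + 1ξ₂ = 0.516 × 713.9 = 368.4 → ξ₂ = 155.6 kmol/h.
Outlet amounts (n = n₀ + Σ ν·ξ):
  F: 713.9 − 2(106.4) − 1(155.6) = 345.5
  H: 1679 − 2(106.4) − 2(155.6) = 1155
  E: 0 + 1(106.4) = 106.4
  D: 0 + 1(155.6) = 155.6
Total out = 1763 kmol/h; y_H = 1155 / 1763 = 0.6553.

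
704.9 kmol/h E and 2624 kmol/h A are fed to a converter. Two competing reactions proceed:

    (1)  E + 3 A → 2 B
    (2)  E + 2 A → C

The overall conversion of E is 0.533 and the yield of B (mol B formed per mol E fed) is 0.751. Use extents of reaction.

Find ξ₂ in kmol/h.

Yield of B: 2ξ₁ / 704.9 = 0.751 → ξ₁ = 264.7 kmol/h.
Conversion of E: 1ξ₁ + 1ξ₂ = 0.533 × 704.9 = 375.7 → ξ₂ = 111 kmol/h.
Outlet amounts (n = n₀ + Σ ν·ξ):
  E: 704.9 − 1(264.7) − 1(111) = 329.2
  A: 2624 − 3(264.7) − 2(111) = 1608
  B: 0 + 2(264.7) = 529.4
  C: 0 + 1(111) = 111

ξ₂ = 111 kmol/h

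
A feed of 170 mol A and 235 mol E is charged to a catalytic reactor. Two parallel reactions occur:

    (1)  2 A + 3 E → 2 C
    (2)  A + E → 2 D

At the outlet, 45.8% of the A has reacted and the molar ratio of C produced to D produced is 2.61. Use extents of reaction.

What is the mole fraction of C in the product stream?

0.213

Conversion of A: A consumed = 0.458 × 170 = 77.86 mol = 2ξ₁ + 1ξ₂.
Selectivity: 2ξ₁ / (2ξ₂) = 2.61 → ξ₁ = 2.61 ξ₂.
Substitute: (2·2.61 + 1) ξ₂ = 77.86 → ξ₂ = 12.52 mol, ξ₁ = 32.67 mol.
Outlet amounts (n = n₀ + Σ ν·ξ):
  A: 170 − 2(32.67) − 1(12.52) = 92.14
  E: 235 − 3(32.67) − 1(12.52) = 124.5
  C: 0 + 2(32.67) = 65.34
  D: 0 + 2(12.52) = 25.04
Total out = 307 mol; y_C = 65.34 / 307 = 0.2129.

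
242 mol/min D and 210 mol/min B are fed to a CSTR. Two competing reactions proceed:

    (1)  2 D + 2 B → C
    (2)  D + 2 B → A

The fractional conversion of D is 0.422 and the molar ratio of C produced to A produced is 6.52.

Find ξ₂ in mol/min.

ξ₂ = 7.27 mol/min

Conversion of D: D consumed = 0.422 × 242 = 102.1 mol/min = 2ξ₁ + 1ξ₂.
Selectivity: 1ξ₁ / (1ξ₂) = 6.52 → ξ₁ = 6.52 ξ₂.
Substitute: (2·6.52 + 1) ξ₂ = 102.1 → ξ₂ = 7.274 mol/min, ξ₁ = 47.43 mol/min.
Outlet amounts (n = n₀ + Σ ν·ξ):
  D: 242 − 2(47.43) − 1(7.274) = 139.9
  B: 210 − 2(47.43) − 2(7.274) = 100.6
  C: 0 + 1(47.43) = 47.43
  A: 0 + 1(7.274) = 7.274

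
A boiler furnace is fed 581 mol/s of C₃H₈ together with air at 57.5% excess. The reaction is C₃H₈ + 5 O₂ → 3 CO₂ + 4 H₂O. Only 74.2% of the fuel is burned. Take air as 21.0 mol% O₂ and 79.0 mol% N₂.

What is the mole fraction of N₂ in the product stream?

Stoichiometric O₂ = 5 × 581 = 2905 mol/s; O₂ fed = 2905 × 1.575 = 4575 mol/s.
N₂ fed = 4575 × 79/21 = 17210 mol/s.
Fuel reacted = 0.742 × 581 → ξ = 431.1 mol/s.
Outlet (n = n₀ + ν ξ):
  C₃H₈: 581 − 1(431.1) = 149.9
  O₂: 4575 − 5(431.1) = 2420
  N₂: 17210 (inert)
  CO₂: 0 + 3(431.1) = 1293
  H₂O: 0 + 4(431.1) = 1724
Total out = 22800 mol/s; y_N₂ = 17210 / 22800 = 0.7549.

0.755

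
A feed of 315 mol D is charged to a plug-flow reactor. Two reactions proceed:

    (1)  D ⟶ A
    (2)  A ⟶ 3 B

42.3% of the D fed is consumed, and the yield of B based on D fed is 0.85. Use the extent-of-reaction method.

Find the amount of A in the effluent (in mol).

44 mol

Conversion of D: D consumed = 1ξ₁ = 0.423 × 315 → ξ₁ = 133.2 mol.
Yield of B: 3ξ₂ / 315 = 0.85 → ξ₂ = 89.25 mol.
Outlet amounts (n = n₀ + Σ ν·ξ):
  D: 315 − 1(133.2) = 181.8
  A: 0 + 1(133.2) − 1(89.25) = 44
  B: 0 + 3(89.25) = 267.8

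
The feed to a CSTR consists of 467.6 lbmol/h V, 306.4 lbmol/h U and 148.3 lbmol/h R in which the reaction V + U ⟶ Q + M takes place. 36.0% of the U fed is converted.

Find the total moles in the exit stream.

922 lbmol/h

U reacted = 0.36 × 306.4 = 110.3 lbmol/h; ν_U = −1, so ξ = 110.3/1 = 110.3 lbmol/h.
Outlet amounts (n = n₀ + ν ξ):
  V: 467.6 − 1(110.3) = 357.3
  U: 306.4 − 1(110.3) = 196.1
  Q: 0 + 1(110.3) = 110.3
  M: 0 + 1(110.3) = 110.3
  R: 148.3 (inert)
Total out = 357.3 + 196.1 + 110.3 + 110.3 + 148.3 = 922.3 lbmol/h.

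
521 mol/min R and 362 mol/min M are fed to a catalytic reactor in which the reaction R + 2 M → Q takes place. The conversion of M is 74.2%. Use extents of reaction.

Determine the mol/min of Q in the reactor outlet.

134 mol/min

M reacted = 0.742 × 362 = 268.6 mol/min; ν_M = −2, so ξ = 268.6/2 = 134.3 mol/min.
Outlet amounts (n = n₀ + ν ξ):
  R: 521 − 1(134.3) = 386.7
  M: 362 − 2(134.3) = 93.4
  Q: 0 + 1(134.3) = 134.3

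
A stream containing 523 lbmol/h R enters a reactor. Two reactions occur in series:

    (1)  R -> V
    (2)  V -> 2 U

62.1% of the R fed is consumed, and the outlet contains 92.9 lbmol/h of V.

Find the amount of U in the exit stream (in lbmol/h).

Conversion of R: R consumed = 1ξ₁ = 0.621 × 523 → ξ₁ = 324.8 lbmol/h.
V balance: n_V = 0 + 1ξ₁ − 1ξ₂ = 92.9 → ξ₂ = (1·324.8 − 92.9)/1 = 231.9 lbmol/h.
Outlet amounts (n = n₀ + Σ ν·ξ):
  R: 523 − 1(324.8) = 198.2
  V: 0 + 1(324.8) − 1(231.9) = 92.9
  U: 0 + 2(231.9) = 463.8

464 lbmol/h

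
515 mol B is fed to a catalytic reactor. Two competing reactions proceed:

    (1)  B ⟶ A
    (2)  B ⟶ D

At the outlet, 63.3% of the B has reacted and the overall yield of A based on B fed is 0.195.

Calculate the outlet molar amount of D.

226 mol

Yield of A: 1ξ₁ / 515 = 0.195 → ξ₁ = 100.4 mol.
Conversion of B: 1ξ₁ + 1ξ₂ = 0.633 × 515 = 326 → ξ₂ = 225.6 mol.
Outlet amounts (n = n₀ + Σ ν·ξ):
  B: 515 − 1(100.4) − 1(225.6) = 189
  A: 0 + 1(100.4) = 100.4
  D: 0 + 1(225.6) = 225.6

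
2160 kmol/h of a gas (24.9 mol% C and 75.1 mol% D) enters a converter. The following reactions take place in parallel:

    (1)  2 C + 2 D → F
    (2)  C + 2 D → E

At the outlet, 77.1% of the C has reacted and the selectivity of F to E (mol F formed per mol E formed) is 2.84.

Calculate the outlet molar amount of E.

62.1 kmol/h

Conversion of C: C consumed = 0.771 × 537.8 = 414.7 kmol/h = 2ξ₁ + 1ξ₂.
Selectivity: 1ξ₁ / (1ξ₂) = 2.84 → ξ₁ = 2.84 ξ₂.
Substitute: (2·2.84 + 1) ξ₂ = 414.7 → ξ₂ = 62.08 kmol/h, ξ₁ = 176.3 kmol/h.
Outlet amounts (n = n₀ + Σ ν·ξ):
  C: 537.8 − 2(176.3) − 1(62.08) = 123.2
  D: 1622 − 2(176.3) − 2(62.08) = 1145
  F: 0 + 1(176.3) = 176.3
  E: 0 + 1(62.08) = 62.08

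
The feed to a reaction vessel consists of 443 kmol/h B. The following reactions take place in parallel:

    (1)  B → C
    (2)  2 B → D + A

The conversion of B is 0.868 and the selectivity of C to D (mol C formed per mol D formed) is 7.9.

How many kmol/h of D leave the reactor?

Conversion of B: B consumed = 0.868 × 443 = 384.5 kmol/h = 1ξ₁ + 2ξ₂.
Selectivity: 1ξ₁ / (1ξ₂) = 7.9 → ξ₁ = 7.9 ξ₂.
Substitute: (1·7.9 + 2) ξ₂ = 384.5 → ξ₂ = 38.84 kmol/h, ξ₁ = 306.8 kmol/h.
Outlet amounts (n = n₀ + Σ ν·ξ):
  B: 443 − 1(306.8) − 2(38.84) = 58.48
  C: 0 + 1(306.8) = 306.8
  D: 0 + 1(38.84) = 38.84
  A: 0 + 1(38.84) = 38.84

38.8 kmol/h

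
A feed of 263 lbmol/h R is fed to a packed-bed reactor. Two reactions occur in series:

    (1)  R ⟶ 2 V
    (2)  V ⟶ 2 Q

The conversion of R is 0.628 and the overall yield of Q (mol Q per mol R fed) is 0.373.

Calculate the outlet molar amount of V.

281 lbmol/h

Conversion of R: R consumed = 1ξ₁ = 0.628 × 263 → ξ₁ = 165.2 lbmol/h.
Yield of Q: 2ξ₂ / 263 = 0.373 → ξ₂ = 49.05 lbmol/h.
Outlet amounts (n = n₀ + Σ ν·ξ):
  R: 263 − 1(165.2) = 97.84
  V: 0 + 2(165.2) − 1(49.05) = 281.3
  Q: 0 + 2(49.05) = 98.1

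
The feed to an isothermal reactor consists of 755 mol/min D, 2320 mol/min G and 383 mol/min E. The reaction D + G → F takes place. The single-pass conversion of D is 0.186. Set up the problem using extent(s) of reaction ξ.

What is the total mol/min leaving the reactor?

D reacted = 0.186 × 755 = 140.4 mol/min; ν_D = −1, so ξ = 140.4/1 = 140.4 mol/min.
Outlet amounts (n = n₀ + ν ξ):
  D: 755 − 1(140.4) = 614.6
  G: 2320 − 1(140.4) = 2180
  F: 0 + 1(140.4) = 140.4
  E: 383 (inert)
Total out = 614.6 + 2180 + 140.4 + 383 = 3318 mol/min.

3320 mol/min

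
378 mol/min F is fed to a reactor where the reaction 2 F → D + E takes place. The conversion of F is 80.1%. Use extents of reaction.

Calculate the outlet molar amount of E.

F reacted = 0.801 × 378 = 302.8 mol/min; ν_F = −2, so ξ = 302.8/2 = 151.4 mol/min.
Outlet amounts (n = n₀ + ν ξ):
  F: 378 − 2(151.4) = 75.22
  D: 0 + 1(151.4) = 151.4
  E: 0 + 1(151.4) = 151.4

151 mol/min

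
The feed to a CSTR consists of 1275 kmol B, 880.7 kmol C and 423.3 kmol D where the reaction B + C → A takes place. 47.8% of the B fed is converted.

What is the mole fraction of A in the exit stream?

0.309

B reacted = 0.478 × 1275 = 609.4 kmol; ν_B = −1, so ξ = 609.4/1 = 609.4 kmol.
Outlet amounts (n = n₀ + ν ξ):
  B: 1275 − 1(609.4) = 665.6
  C: 880.7 − 1(609.4) = 271.3
  A: 0 + 1(609.4) = 609.4
  D: 423.3 (inert)
Total out = 1970 kmol; y_A = 609.4 / 1970 = 0.3094.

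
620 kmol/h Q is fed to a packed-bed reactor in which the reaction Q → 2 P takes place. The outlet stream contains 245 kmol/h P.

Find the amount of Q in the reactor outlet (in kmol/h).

For P: n = n₀ + 2ξ → 245 = 0 + 2ξ, giving ξ = 122.5 kmol/h.
Outlet amounts (n = n₀ + ν ξ):
  Q: 620 − 1(122.5) = 497.5
  P: 0 + 2(122.5) = 245

498 kmol/h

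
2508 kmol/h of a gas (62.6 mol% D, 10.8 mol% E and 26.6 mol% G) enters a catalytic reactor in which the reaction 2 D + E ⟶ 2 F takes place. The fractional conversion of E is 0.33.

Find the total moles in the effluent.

E reacted = 0.33 × 270.9 = 89.39 kmol/h; ν_E = −1, so ξ = 89.39/1 = 89.39 kmol/h.
Outlet amounts (n = n₀ + ν ξ):
  D: 1570 − 2(89.39) = 1391
  E: 270.9 − 1(89.39) = 181.5
  F: 0 + 2(89.39) = 178.8
  G: 667.1 (inert)
Total out = 1391 + 181.5 + 178.8 + 667.1 = 2419 kmol/h.

2420 kmol/h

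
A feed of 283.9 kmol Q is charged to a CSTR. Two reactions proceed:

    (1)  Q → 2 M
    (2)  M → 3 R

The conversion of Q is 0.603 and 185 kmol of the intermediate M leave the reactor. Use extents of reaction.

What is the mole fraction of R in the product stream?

0.613

Conversion of Q: Q consumed = 1ξ₁ = 0.603 × 283.9 → ξ₁ = 171.2 kmol.
M balance: n_M = 0 + 2ξ₁ − 1ξ₂ = 185 → ξ₂ = (2·171.2 − 185)/1 = 157.4 kmol.
Outlet amounts (n = n₀ + Σ ν·ξ):
  Q: 283.9 − 1(171.2) = 112.7
  M: 0 + 2(171.2) − 1(157.4) = 185
  R: 0 + 3(157.4) = 472.2
Total out = 769.9 kmol; y_R = 472.2 / 769.9 = 0.6133.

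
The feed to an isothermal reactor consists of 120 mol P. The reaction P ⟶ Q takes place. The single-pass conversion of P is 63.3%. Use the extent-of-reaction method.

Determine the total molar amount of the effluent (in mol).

120 mol

P reacted = 0.633 × 120 = 75.96 mol; ν_P = −1, so ξ = 75.96/1 = 75.96 mol.
Outlet amounts (n = n₀ + ν ξ):
  P: 120 − 1(75.96) = 44.04
  Q: 0 + 1(75.96) = 75.96
Total out = 44.04 + 75.96 = 120 mol.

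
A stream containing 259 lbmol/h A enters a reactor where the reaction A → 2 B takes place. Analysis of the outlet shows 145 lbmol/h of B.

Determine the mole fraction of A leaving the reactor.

0.563

For B: n = n₀ + 2ξ → 145 = 0 + 2ξ, giving ξ = 72.5 lbmol/h.
Outlet amounts (n = n₀ + ν ξ):
  A: 259 − 1(72.5) = 186.5
  B: 0 + 2(72.5) = 145
Total out = 331.5 lbmol/h; y_A = 186.5 / 331.5 = 0.5626.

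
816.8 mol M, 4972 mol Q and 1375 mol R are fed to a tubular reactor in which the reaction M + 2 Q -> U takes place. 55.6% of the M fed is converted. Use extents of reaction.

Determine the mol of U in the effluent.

M reacted = 0.556 × 816.8 = 454.1 mol; ν_M = −1, so ξ = 454.1/1 = 454.1 mol.
Outlet amounts (n = n₀ + ν ξ):
  M: 816.8 − 1(454.1) = 362.7
  Q: 4972 − 2(454.1) = 4064
  U: 0 + 1(454.1) = 454.1
  R: 1375 (inert)

454 mol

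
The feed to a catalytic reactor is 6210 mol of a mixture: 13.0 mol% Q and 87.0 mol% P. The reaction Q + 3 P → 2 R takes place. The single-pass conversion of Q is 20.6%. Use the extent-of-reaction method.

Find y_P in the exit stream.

0.834

Q reacted = 0.206 × 807.3 = 166.3 mol; ν_Q = −1, so ξ = 166.3/1 = 166.3 mol.
Outlet amounts (n = n₀ + ν ξ):
  Q: 807.3 − 1(166.3) = 641
  P: 5403 − 3(166.3) = 4904
  R: 0 + 2(166.3) = 332.6
Total out = 5877 mol; y_P = 4904 / 5877 = 0.8343.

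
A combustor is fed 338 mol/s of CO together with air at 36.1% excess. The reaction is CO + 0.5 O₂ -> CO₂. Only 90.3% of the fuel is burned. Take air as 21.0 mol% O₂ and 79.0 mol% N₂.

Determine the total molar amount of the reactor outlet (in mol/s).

1280 mol/s

Stoichiometric O₂ = 0.5 × 338 = 169 mol/s; O₂ fed = 169 × 1.361 = 230 mol/s.
N₂ fed = 230 × 79/21 = 865.3 mol/s.
Fuel reacted = 0.903 × 338 → ξ = 305.2 mol/s.
Outlet (n = n₀ + ν ξ):
  CO: 338 − 1(305.2) = 32.79
  O₂: 230 − 0.5(305.2) = 77.4
  N₂: 865.3 (inert)
  CO₂: 0 + 1(305.2) = 305.2
Total out = 32.79 + 77.4 + 865.3 + 305.2 = 1281 mol/s.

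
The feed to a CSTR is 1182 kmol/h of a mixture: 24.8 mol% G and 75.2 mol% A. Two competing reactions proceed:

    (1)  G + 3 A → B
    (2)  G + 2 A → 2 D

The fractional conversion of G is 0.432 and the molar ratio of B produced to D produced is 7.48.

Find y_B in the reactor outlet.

Conversion of G: G consumed = 0.432 × 293.1 = 126.6 kmol/h = 1ξ₁ + 1ξ₂.
Selectivity: 1ξ₁ / (2ξ₂) = 7.48 → ξ₁ = 14.96 ξ₂.
Substitute: (1·14.96 + 1) ξ₂ = 126.6 → ξ₂ = 7.935 kmol/h, ξ₁ = 118.7 kmol/h.
Outlet amounts (n = n₀ + Σ ν·ξ):
  G: 293.1 − 1(118.7) − 1(7.935) = 166.5
  A: 888.9 − 3(118.7) − 2(7.935) = 516.9
  B: 0 + 1(118.7) = 118.7
  D: 0 + 2(7.935) = 15.87
Total out = 818 kmol/h; y_B = 118.7 / 818 = 0.1451.

0.145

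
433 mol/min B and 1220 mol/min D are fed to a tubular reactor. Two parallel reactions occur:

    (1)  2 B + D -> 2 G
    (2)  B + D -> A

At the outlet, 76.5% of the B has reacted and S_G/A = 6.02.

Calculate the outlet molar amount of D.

1030 mol/min

Conversion of B: B consumed = 0.765 × 433 = 331.2 mol/min = 2ξ₁ + 1ξ₂.
Selectivity: 2ξ₁ / (1ξ₂) = 6.02 → ξ₁ = 3.01 ξ₂.
Substitute: (2·3.01 + 1) ξ₂ = 331.2 → ξ₂ = 47.19 mol/min, ξ₁ = 142 mol/min.
Outlet amounts (n = n₀ + Σ ν·ξ):
  B: 433 − 2(142) − 1(47.19) = 101.8
  D: 1220 − 1(142) − 1(47.19) = 1031
  G: 0 + 2(142) = 284.1
  A: 0 + 1(47.19) = 47.19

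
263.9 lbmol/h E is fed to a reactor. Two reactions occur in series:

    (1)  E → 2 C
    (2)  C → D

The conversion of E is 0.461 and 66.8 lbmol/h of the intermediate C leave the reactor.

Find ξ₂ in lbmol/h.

ξ₂ = 177 lbmol/h

Conversion of E: E consumed = 1ξ₁ = 0.461 × 263.9 → ξ₁ = 121.7 lbmol/h.
C balance: n_C = 0 + 2ξ₁ − 1ξ₂ = 66.8 → ξ₂ = (2·121.7 − 66.8)/1 = 176.5 lbmol/h.
Outlet amounts (n = n₀ + Σ ν·ξ):
  E: 263.9 − 1(121.7) = 142.2
  C: 0 + 2(121.7) − 1(176.5) = 66.8
  D: 0 + 1(176.5) = 176.5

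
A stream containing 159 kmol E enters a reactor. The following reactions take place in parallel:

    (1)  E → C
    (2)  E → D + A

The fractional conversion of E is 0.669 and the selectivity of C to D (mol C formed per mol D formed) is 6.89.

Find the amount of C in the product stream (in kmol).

Conversion of E: E consumed = 0.669 × 159 = 106.4 kmol = 1ξ₁ + 1ξ₂.
Selectivity: 1ξ₁ / (1ξ₂) = 6.89 → ξ₁ = 6.89 ξ₂.
Substitute: (1·6.89 + 1) ξ₂ = 106.4 → ξ₂ = 13.48 kmol, ξ₁ = 92.89 kmol.
Outlet amounts (n = n₀ + Σ ν·ξ):
  E: 159 − 1(92.89) − 1(13.48) = 52.63
  C: 0 + 1(92.89) = 92.89
  D: 0 + 1(13.48) = 13.48
  A: 0 + 1(13.48) = 13.48

92.9 kmol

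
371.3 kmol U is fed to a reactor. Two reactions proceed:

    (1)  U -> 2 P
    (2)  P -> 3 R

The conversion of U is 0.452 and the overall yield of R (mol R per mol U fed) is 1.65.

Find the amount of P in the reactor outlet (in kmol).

131 kmol

Conversion of U: U consumed = 1ξ₁ = 0.452 × 371.3 → ξ₁ = 167.8 kmol.
Yield of R: 3ξ₂ / 371.3 = 1.65 → ξ₂ = 204.2 kmol.
Outlet amounts (n = n₀ + Σ ν·ξ):
  U: 371.3 − 1(167.8) = 203.5
  P: 0 + 2(167.8) − 1(204.2) = 131.4
  R: 0 + 3(204.2) = 612.6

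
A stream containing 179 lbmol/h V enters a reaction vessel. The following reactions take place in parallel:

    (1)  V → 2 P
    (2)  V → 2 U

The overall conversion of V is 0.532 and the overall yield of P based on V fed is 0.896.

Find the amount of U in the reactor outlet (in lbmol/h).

30.1 lbmol/h

Yield of P: 2ξ₁ / 179 = 0.896 → ξ₁ = 80.19 lbmol/h.
Conversion of V: 1ξ₁ + 1ξ₂ = 0.532 × 179 = 95.23 → ξ₂ = 15.04 lbmol/h.
Outlet amounts (n = n₀ + Σ ν·ξ):
  V: 179 − 1(80.19) − 1(15.04) = 83.77
  P: 0 + 2(80.19) = 160.4
  U: 0 + 2(15.04) = 30.07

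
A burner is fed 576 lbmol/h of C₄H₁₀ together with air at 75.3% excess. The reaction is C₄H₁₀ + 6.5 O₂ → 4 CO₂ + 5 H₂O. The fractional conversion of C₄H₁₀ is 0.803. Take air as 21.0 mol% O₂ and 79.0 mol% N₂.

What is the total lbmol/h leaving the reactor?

Stoichiometric O₂ = 6.5 × 576 = 3744 lbmol/h; O₂ fed = 3744 × 1.753 = 6563 lbmol/h.
N₂ fed = 6563 × 79/21 = 24690 lbmol/h.
Fuel reacted = 0.803 × 576 → ξ = 462.5 lbmol/h.
Outlet (n = n₀ + ν ξ):
  C₄H₁₀: 576 − 1(462.5) = 113.5
  O₂: 6563 − 6.5(462.5) = 3557
  N₂: 24690 (inert)
  CO₂: 0 + 4(462.5) = 1850
  H₂O: 0 + 5(462.5) = 2313
Total out = 113.5 + 3557 + 24690 + 1850 + 2313 = 32520 lbmol/h.

32500 lbmol/h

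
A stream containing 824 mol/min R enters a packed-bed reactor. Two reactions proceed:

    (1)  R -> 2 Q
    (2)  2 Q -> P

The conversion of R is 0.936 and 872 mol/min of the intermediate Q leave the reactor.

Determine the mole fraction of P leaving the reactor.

Conversion of R: R consumed = 1ξ₁ = 0.936 × 824 → ξ₁ = 771.3 mol/min.
Q balance: n_Q = 0 + 2ξ₁ − 2ξ₂ = 872 → ξ₂ = (2·771.3 − 872)/2 = 335.3 mol/min.
Outlet amounts (n = n₀ + Σ ν·ξ):
  R: 824 − 1(771.3) = 52.74
  Q: 0 + 2(771.3) − 2(335.3) = 872
  P: 0 + 1(335.3) = 335.3
Total out = 1260 mol/min; y_P = 335.3 / 1260 = 0.2661.

0.266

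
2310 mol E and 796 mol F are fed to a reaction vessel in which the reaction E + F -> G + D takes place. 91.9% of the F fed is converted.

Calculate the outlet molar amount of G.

F reacted = 0.919 × 796 = 731.5 mol; ν_F = −1, so ξ = 731.5/1 = 731.5 mol.
Outlet amounts (n = n₀ + ν ξ):
  E: 2310 − 1(731.5) = 1578
  F: 796 − 1(731.5) = 64.48
  G: 0 + 1(731.5) = 731.5
  D: 0 + 1(731.5) = 731.5

732 mol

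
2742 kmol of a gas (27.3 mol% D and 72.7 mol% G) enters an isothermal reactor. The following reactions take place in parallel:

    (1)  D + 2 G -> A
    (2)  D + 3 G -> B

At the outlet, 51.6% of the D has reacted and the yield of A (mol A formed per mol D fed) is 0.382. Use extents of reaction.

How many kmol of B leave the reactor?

100 kmol

Yield of A: 1ξ₁ / 748.6 = 0.382 → ξ₁ = 286 kmol.
Conversion of D: 1ξ₁ + 1ξ₂ = 0.516 × 748.6 = 386.3 → ξ₂ = 100.3 kmol.
Outlet amounts (n = n₀ + Σ ν·ξ):
  D: 748.6 − 1(286) − 1(100.3) = 362.3
  G: 1993 − 2(286) − 3(100.3) = 1121
  A: 0 + 1(286) = 286
  B: 0 + 1(100.3) = 100.3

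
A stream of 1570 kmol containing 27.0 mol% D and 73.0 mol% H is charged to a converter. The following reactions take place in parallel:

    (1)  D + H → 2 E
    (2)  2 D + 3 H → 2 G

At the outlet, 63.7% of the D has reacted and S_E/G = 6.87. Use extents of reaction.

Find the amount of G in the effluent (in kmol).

Conversion of D: D consumed = 0.637 × 423.9 = 270 kmol = 1ξ₁ + 2ξ₂.
Selectivity: 2ξ₁ / (2ξ₂) = 6.87 → ξ₁ = 6.87 ξ₂.
Substitute: (1·6.87 + 2) ξ₂ = 270 → ξ₂ = 30.44 kmol, ξ₁ = 209.1 kmol.
Outlet amounts (n = n₀ + Σ ν·ξ):
  D: 423.9 − 1(209.1) − 2(30.44) = 153.9
  H: 1146 − 1(209.1) − 3(30.44) = 845.6
  E: 0 + 2(209.1) = 418.3
  G: 0 + 2(30.44) = 60.88

60.9 kmol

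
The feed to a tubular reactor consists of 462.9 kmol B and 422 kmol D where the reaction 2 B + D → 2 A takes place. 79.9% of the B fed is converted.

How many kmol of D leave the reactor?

237 kmol

B reacted = 0.799 × 462.9 = 369.9 kmol; ν_B = −2, so ξ = 369.9/2 = 184.9 kmol.
Outlet amounts (n = n₀ + ν ξ):
  B: 462.9 − 2(184.9) = 93.04
  D: 422 − 1(184.9) = 237.1
  A: 0 + 2(184.9) = 369.9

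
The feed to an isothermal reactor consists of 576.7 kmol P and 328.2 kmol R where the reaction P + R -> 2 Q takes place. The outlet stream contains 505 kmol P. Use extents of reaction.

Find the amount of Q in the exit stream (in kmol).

143 kmol

For P: n = n₀ − 1ξ → 505 = 576.7 − 1ξ, giving ξ = 71.7 kmol.
Outlet amounts (n = n₀ + ν ξ):
  P: 576.7 − 1(71.7) = 505
  R: 328.2 − 1(71.7) = 256.5
  Q: 0 + 2(71.7) = 143.4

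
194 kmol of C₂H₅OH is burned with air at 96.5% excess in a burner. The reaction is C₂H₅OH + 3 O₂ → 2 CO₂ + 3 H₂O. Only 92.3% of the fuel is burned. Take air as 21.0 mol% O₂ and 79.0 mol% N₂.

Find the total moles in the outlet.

Stoichiometric O₂ = 3 × 194 = 582 kmol; O₂ fed = 582 × 1.965 = 1144 kmol.
N₂ fed = 1144 × 79/21 = 4302 kmol.
Fuel reacted = 0.923 × 194 → ξ = 179.1 kmol.
Outlet (n = n₀ + ν ξ):
  C₂H₅OH: 194 − 1(179.1) = 14.94
  O₂: 1144 − 3(179.1) = 606.4
  N₂: 4302 (inert)
  CO₂: 0 + 2(179.1) = 358.1
  H₂O: 0 + 3(179.1) = 537.2
Total out = 14.94 + 606.4 + 4302 + 358.1 + 537.2 = 5819 kmol.

5820 kmol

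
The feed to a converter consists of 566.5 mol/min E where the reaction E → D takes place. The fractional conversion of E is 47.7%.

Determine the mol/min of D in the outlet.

E reacted = 0.477 × 566.5 = 270.2 mol/min; ν_E = −1, so ξ = 270.2/1 = 270.2 mol/min.
Outlet amounts (n = n₀ + ν ξ):
  E: 566.5 − 1(270.2) = 296.3
  D: 0 + 1(270.2) = 270.2

270 mol/min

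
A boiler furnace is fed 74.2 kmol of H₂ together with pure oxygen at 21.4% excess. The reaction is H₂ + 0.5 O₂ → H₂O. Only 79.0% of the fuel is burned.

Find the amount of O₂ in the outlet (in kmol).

Stoichiometric O₂ = 0.5 × 74.2 = 37.1 kmol; O₂ fed = 37.1 × 1.214 = 45.04 kmol.
Fuel reacted = 0.79 × 74.2 → ξ = 58.62 kmol.
Outlet (n = n₀ + ν ξ):
  H₂: 74.2 − 1(58.62) = 15.58
  O₂: 45.04 − 0.5(58.62) = 15.73
  H₂O: 0 + 1(58.62) = 58.62

15.7 kmol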